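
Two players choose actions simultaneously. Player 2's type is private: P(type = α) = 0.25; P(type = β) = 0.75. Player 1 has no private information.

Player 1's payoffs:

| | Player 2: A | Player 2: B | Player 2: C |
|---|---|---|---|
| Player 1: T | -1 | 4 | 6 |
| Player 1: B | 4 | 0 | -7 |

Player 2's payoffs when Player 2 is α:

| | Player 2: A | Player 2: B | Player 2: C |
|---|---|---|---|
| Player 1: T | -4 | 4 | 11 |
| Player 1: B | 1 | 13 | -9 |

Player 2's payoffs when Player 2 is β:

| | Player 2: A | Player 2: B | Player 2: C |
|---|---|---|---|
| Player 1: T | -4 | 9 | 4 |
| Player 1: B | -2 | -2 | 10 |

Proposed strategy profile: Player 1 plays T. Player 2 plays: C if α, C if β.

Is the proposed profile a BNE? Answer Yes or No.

A profile is a BNE iff every type of every player is best-responding given beliefs about the other side.
Player 1 plays T: E[T] = 0.25·(6) + 0.75·(6) = 6; E[B] = -7. Best-responding. ✓
Player 2 (type α), facing T: A gives -4, B gives 4, C gives 11. Proposed C is best. ✓
Player 2 (type β), facing T: A gives -4, B gives 9, C gives 4. Proposed C is not best — profitable deviation exists. ✗

No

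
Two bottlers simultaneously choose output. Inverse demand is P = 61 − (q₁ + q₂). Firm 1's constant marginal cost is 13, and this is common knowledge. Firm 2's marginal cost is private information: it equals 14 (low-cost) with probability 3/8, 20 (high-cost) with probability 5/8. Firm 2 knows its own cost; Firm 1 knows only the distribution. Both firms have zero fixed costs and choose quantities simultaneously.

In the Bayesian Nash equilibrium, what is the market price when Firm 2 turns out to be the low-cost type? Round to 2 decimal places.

Type-c best response for Firm 2: q₂(c) = (61 − c)/2 − q₁/2.
Firm 1 maximizes expected profit; its first-order condition is 61 − 2q₁ − E[q₂] − 13 = 0.
Substituting E[q₂] and solving: E[c₂] = 17.75, so q₁ = (61 − 2·13 + 17.75)/3 = 17.5833.
q₂(low-cost) = 14.7083, so P = 61 − (17.5833 + 14.7083) = 28.7083.

28.71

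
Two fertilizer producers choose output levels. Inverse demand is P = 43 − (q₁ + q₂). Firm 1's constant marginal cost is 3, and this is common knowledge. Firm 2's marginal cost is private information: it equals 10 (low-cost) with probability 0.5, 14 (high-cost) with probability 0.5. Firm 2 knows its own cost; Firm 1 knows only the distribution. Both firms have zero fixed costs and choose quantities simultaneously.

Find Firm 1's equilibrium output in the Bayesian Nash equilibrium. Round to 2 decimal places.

Type-c best response for Firm 2: q₂(c) = (43 − c)/2 − q₁/2.
Firm 1 maximizes expected profit; its first-order condition is 43 − 2q₁ − E[q₂] − 3 = 0.
Substituting E[q₂] and solving: E[c₂] = 12, so q₁ = (43 − 2·3 + 12)/3 = 16.3333.

16.33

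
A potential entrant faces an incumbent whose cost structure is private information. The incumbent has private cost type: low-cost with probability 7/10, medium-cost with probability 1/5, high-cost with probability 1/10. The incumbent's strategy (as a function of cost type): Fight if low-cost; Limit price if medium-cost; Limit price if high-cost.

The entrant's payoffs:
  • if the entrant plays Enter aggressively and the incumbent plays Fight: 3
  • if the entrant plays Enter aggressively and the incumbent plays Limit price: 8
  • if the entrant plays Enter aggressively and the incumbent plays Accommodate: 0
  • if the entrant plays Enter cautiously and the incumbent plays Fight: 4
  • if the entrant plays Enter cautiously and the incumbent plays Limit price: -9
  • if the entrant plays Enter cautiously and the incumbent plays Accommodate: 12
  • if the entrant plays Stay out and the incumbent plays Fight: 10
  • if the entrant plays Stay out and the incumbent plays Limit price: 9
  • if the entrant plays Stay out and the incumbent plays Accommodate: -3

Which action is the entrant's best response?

Stay out

E[Enter aggressively] = 7/10·(3) + 1/5·(8) + 1/10·(8) = 9/2
E[Enter cautiously] = 7/10·(4) + 1/5·(-9) + 1/10·(-9) = 1/10
E[Stay out] = 7/10·(10) + 1/5·(9) + 1/10·(9) = 97/10
Best response: Stay out (97/10 is the largest).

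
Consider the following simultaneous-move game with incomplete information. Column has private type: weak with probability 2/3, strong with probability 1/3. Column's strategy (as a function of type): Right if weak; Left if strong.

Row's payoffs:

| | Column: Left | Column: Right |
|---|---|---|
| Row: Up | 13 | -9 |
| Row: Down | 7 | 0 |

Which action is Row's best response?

E[Up] = 2/3·(-9) + 1/3·(13) = -5/3
E[Down] = 2/3·(0) + 1/3·(7) = 7/3
Best response: Down (7/3 is the largest).

Down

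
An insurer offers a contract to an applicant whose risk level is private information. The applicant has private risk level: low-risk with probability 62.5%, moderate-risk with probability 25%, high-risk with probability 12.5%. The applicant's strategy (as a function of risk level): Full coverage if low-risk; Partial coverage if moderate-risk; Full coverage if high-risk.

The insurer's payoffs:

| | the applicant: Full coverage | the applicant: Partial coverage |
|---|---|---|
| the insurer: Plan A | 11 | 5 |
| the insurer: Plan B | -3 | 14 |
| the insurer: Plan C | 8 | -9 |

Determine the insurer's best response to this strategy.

Plan A

Compute the insurer's expected payoff for each action, taking the expectation over the applicant's type.
E[Plan A] = 0.625·(11) + 0.25·(5) + 0.125·(11) = 9.5
E[Plan B] = 0.625·(-3) + 0.25·(14) + 0.125·(-3) = 1.25
E[Plan C] = 0.625·(8) + 0.25·(-9) + 0.125·(8) = 3.75
Best response: Plan A (9.5 is the largest).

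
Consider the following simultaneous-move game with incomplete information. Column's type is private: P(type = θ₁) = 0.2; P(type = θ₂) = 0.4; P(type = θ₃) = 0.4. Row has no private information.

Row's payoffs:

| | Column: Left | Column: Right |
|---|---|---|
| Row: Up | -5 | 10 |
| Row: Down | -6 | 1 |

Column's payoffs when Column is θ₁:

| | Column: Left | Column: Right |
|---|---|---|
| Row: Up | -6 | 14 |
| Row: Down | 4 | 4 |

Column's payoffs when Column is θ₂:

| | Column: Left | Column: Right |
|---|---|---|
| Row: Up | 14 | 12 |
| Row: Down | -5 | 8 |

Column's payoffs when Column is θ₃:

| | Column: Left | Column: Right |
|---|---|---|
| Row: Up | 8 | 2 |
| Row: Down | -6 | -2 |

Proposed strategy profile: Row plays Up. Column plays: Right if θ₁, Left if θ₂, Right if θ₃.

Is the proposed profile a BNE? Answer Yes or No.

No

A profile is a BNE iff every type of every player is best-responding given beliefs about the other side.
Row plays Up: E[Up] = 0.2·(10) + 0.4·(-5) + 0.4·(10) = 4; E[Down] = -1.8. Best-responding. ✓
Column (type θ₁), facing Up: Left gives -6, Right gives 14. Proposed Right is best. ✓
Column (type θ₂), facing Up: Left gives 14, Right gives 12. Proposed Left is best. ✓
Column (type θ₃), facing Up: Left gives 8, Right gives 2. Proposed Right is not best — profitable deviation exists. ✗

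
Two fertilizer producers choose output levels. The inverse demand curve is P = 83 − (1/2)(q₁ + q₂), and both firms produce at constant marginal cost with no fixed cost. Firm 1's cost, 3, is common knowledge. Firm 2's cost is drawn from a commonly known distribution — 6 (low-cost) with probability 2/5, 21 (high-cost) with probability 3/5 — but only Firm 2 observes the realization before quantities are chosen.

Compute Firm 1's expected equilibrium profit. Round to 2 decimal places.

1880.89

Firm 2 with cost c maximizes (83 − (1/2)(q₁+q₂) − c)·q₂, giving q₂(c) = (83 − c − (1/2)q₁).
E[c₂] = 2/5·6 + 3/5·21 = 15
Firm 1's FOC against E[q₂] yields q₁ = (83 − 2·3 + E[c₂])/(3/2) = (83 − 6 + 15)/(3/2) = 61.3333.
E[P] = 83 − (1/2)·(q₁ + E[q₂]) = 33.6667; Firm 1's expected profit = (E[P] − 3)·q₁ = (33.6667 − 3)·61.3333 = 1880.89.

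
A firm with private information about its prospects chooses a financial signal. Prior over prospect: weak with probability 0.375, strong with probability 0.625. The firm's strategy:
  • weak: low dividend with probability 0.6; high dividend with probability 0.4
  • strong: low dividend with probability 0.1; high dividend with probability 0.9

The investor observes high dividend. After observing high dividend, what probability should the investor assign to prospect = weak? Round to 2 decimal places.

0.21

P(high dividend) = 0.375·0.4 + 0.625·0.9 = 0.7125
P(weak | high dividend) = (0.375·0.4) / 0.7125 = 0.15 / 0.7125 = 0.210526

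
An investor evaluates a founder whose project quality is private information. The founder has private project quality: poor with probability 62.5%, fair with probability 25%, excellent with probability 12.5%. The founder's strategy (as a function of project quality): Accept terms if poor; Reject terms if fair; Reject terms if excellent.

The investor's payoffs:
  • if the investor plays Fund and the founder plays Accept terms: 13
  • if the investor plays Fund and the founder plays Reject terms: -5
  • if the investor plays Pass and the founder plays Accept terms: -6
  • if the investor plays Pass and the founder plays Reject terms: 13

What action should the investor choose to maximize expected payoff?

Fund

Compute the investor's expected payoff for each action, taking the expectation over the founder's type.
E[Fund] = 0.625·(13) + 0.25·(-5) + 0.125·(-5) = 6.25
E[Pass] = 0.625·(-6) + 0.25·(13) + 0.125·(13) = 1.125
Best response: Fund (6.25 is the largest).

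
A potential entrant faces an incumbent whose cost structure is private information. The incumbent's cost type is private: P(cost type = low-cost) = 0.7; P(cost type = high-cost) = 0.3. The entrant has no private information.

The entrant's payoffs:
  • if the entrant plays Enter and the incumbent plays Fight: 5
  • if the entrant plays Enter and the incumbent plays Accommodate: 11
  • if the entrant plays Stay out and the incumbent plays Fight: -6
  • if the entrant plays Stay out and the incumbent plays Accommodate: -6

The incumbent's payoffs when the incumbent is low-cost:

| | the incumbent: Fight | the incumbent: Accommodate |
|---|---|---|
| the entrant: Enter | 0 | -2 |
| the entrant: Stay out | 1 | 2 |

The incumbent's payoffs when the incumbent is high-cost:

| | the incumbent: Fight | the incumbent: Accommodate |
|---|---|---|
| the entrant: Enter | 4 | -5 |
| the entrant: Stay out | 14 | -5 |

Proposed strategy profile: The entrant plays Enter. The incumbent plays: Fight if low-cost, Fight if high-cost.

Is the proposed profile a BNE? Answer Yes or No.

Yes

A profile is a BNE iff every type of every player is best-responding given beliefs about the other side.
The entrant plays Enter: E[Enter] = 0.7·(5) + 0.3·(5) = 5; E[Stay out] = -6. Best-responding. ✓
The incumbent (cost type low-cost), facing Enter: Fight gives 0, Accommodate gives -2. Proposed Fight is best. ✓
The incumbent (cost type high-cost), facing Enter: Fight gives 4, Accommodate gives -5. Proposed Fight is best. ✓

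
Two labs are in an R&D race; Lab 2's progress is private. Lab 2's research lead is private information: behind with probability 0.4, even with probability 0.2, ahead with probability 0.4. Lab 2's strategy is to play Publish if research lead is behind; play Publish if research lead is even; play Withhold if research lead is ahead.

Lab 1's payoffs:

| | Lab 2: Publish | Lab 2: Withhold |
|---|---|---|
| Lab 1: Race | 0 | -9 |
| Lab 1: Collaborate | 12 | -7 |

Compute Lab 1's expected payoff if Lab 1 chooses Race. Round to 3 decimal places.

Take the expectation over Lab 2's research lead, weighting each type's action by its prior probability.
E[Race] = 0.4·0 + 0.2·0 + 0.4·(-9) = 0 + 0 + (-3.6) = -3.6

-3.600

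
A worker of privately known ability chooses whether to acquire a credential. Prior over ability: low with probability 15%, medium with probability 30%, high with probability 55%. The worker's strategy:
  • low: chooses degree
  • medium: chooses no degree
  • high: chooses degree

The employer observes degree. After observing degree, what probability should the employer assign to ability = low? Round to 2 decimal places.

0.21

Apply Bayes' rule using the sender's strategy as the likelihood.
P(degree) = 0.15·1 + 0.3·0 + 0.55·1 = 0.7
P(low | degree) = (0.15·1) / 0.7 = 0.15 / 0.7 = 0.214286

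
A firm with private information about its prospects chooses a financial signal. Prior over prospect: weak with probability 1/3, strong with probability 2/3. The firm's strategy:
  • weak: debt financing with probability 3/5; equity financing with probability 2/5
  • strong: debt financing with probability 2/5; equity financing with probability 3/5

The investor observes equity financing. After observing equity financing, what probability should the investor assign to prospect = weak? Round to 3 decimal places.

Apply Bayes' rule using the sender's strategy as the likelihood.
P(equity financing) = (1/3)·(2/5) + (2/3)·(3/5) = 8/15
P(weak | equity financing) = ((1/3)·(2/5)) / (8/15) = (2/15) / (8/15) = 1/4

0.250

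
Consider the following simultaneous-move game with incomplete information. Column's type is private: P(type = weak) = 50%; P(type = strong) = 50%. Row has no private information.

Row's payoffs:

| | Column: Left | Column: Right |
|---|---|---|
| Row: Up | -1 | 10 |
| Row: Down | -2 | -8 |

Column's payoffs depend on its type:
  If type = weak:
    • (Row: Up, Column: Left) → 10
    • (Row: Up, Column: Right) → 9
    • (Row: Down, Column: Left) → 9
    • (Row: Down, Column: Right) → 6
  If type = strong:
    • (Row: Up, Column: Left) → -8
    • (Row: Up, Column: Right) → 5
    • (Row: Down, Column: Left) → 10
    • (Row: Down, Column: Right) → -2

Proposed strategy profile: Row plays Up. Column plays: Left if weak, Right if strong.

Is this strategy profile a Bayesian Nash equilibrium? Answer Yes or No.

Yes

Row plays Up: E[Up] = 0.5·(-1) + 0.5·(10) = 4.5; E[Down] = -5. Best-responding. ✓
Column (type weak), facing Up: Left gives 10, Right gives 9. Proposed Left is best. ✓
Column (type strong), facing Up: Left gives -8, Right gives 5. Proposed Right is best. ✓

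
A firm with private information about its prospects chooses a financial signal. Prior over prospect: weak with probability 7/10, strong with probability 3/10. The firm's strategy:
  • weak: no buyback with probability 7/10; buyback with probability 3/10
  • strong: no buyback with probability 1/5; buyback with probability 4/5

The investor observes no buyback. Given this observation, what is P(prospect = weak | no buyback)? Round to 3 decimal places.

P(no buyback) = (7/10)·(7/10) + (3/10)·(1/5) = 11/20
P(weak | no buyback) = ((7/10)·(7/10)) / (11/20) = (49/100) / (11/20) = 49/55

0.891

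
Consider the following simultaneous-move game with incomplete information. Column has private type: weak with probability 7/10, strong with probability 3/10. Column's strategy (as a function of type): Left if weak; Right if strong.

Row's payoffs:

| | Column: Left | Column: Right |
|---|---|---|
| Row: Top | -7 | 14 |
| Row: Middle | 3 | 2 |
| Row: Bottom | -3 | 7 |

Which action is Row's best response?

Compute Row's expected payoff for each action, taking the expectation over Column's type.
E[Top] = 7/10·(-7) + 3/10·(14) = -7/10
E[Middle] = 7/10·(3) + 3/10·(2) = 27/10
E[Bottom] = 7/10·(-3) + 3/10·(7) = 0
Best response: Middle (27/10 is the largest).

Middle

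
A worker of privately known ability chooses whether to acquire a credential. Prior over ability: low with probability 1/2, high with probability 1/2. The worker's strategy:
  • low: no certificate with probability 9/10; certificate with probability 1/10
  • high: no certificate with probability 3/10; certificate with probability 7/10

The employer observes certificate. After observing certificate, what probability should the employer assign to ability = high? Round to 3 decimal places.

P(certificate) = (1/2)·(1/10) + (1/2)·(7/10) = 2/5
P(high | certificate) = ((1/2)·(7/10)) / (2/5) = (7/20) / (2/5) = 7/8

0.875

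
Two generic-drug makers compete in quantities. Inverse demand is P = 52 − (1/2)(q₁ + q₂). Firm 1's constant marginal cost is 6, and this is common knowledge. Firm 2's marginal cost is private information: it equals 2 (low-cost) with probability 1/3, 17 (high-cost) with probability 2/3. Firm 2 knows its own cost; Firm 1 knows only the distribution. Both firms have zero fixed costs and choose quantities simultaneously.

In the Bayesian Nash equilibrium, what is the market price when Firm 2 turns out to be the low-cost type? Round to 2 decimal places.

18.33

Firm 2 with cost c maximizes (52 − (1/2)(q₁+q₂) − c)·q₂, giving q₂(c) = (52 − c − (1/2)q₁).
E[c₂] = 1/3·2 + 2/3·17 = 12
Firm 1's FOC against E[q₂] yields q₁ = (52 − 2·6 + E[c₂])/(3/2) = (52 − 12 + 12)/(3/2) = 34.6667.
q₂(low-cost) = 32.6667, so P = 52 − (1/2)·(34.6667 + 32.6667) = 18.3333.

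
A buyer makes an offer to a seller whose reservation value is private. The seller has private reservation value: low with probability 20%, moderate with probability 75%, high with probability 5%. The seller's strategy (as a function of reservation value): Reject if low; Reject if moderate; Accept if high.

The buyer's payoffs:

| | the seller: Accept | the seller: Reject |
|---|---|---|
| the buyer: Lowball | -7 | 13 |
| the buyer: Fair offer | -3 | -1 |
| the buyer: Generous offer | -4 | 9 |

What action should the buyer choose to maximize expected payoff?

Compute the buyer's expected payoff for each action, taking the expectation over the seller's type.
E[Lowball] = 0.2·(13) + 0.75·(13) + 0.05·(-7) = 12
E[Fair offer] = 0.2·(-1) + 0.75·(-1) + 0.05·(-3) = -1.1
E[Generous offer] = 0.2·(9) + 0.75·(9) + 0.05·(-4) = 8.35
Best response: Lowball (12 is the largest).

Lowball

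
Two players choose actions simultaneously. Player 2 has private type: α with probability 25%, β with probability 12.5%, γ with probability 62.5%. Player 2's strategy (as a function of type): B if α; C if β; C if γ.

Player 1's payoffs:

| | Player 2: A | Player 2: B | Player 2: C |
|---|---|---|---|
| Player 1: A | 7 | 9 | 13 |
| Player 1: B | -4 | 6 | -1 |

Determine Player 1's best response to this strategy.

E[A] = 0.25·(9) + 0.125·(13) + 0.625·(13) = 12
E[B] = 0.25·(6) + 0.125·(-1) + 0.625·(-1) = 0.75
Best response: A (12 is the largest).

A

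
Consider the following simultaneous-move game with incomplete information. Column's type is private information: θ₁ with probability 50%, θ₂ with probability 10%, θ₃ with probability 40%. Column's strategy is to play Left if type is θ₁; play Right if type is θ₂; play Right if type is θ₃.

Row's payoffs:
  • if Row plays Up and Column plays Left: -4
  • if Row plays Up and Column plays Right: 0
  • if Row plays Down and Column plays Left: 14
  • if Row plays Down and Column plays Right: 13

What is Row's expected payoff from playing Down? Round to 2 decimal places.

E[Down] = 0.5·14 + 0.1·13 + 0.4·13 = 7 + 1.3 + 5.2 = 13.5

13.50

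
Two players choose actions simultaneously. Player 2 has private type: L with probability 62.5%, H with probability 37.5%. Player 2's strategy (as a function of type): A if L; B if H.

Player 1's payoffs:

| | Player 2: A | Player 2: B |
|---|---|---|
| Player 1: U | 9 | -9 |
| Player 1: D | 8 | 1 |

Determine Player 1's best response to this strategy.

D

E[U] = 0.625·(9) + 0.375·(-9) = 2.25
E[D] = 0.625·(8) + 0.375·(1) = 5.375
Best response: D (5.375 is the largest).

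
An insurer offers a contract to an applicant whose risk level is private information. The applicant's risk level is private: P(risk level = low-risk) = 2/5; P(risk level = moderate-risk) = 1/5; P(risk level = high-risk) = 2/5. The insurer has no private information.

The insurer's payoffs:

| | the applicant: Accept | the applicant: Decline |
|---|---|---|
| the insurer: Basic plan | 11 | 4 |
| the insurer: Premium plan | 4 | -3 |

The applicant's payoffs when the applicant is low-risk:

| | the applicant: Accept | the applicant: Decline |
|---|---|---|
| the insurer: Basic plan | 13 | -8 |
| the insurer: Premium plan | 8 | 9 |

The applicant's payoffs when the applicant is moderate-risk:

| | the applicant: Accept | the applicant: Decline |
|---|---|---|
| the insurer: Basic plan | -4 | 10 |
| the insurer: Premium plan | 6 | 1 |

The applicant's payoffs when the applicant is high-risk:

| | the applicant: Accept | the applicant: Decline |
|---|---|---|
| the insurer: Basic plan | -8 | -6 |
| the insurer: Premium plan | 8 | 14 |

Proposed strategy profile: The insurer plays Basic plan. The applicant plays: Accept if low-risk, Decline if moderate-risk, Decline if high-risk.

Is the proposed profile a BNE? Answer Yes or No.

Yes

A profile is a BNE iff every type of every player is best-responding given beliefs about the other side.
The insurer plays Basic plan: E[Basic plan] = 2/5·(11) + 1/5·(4) + 2/5·(4) = 34/5; E[Premium plan] = -1/5. Best-responding. ✓
The applicant (risk level low-risk), facing Basic plan: Accept gives 13, Decline gives -8. Proposed Accept is best. ✓
The applicant (risk level moderate-risk), facing Basic plan: Accept gives -4, Decline gives 10. Proposed Decline is best. ✓
The applicant (risk level high-risk), facing Basic plan: Accept gives -8, Decline gives -6. Proposed Decline is best. ✓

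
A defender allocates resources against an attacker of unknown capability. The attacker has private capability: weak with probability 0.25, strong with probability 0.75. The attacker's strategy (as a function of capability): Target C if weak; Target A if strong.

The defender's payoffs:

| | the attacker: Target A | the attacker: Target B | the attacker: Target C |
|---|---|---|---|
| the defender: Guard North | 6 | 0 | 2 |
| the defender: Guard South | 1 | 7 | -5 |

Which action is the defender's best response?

E[Guard North] = 0.25·(2) + 0.75·(6) = 5
E[Guard South] = 0.25·(-5) + 0.75·(1) = -0.5
Best response: Guard North (5 is the largest).

Guard North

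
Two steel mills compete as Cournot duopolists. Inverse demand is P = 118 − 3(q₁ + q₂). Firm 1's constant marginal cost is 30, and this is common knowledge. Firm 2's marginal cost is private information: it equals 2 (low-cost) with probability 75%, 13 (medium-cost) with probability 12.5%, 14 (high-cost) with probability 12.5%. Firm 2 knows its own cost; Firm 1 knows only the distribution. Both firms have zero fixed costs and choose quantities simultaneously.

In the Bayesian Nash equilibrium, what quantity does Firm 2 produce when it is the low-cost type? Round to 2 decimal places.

15.84

Type-c best response for Firm 2: q₂(c) = (118 − c)/6 − q₁/2.
Firm 1 maximizes expected profit; its first-order condition is 118 − 6q₁ − 3E[q₂] − 30 = 0.
Substituting E[q₂] and solving: E[c₂] = 4.875, so q₁ = (118 − 2·30 + 4.875)/9 = 6.98611.
q₂(low-cost) = (118 − 2 − 3·6.98611)/6 = 15.8403.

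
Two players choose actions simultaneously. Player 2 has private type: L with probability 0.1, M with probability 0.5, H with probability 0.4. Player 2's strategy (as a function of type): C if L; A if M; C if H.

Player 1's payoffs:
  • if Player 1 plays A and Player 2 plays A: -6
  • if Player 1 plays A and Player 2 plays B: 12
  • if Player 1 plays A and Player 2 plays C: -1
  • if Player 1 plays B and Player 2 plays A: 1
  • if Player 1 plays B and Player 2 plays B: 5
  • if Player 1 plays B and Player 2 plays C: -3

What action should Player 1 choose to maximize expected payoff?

E[A] = 0.1·(-1) + 0.5·(-6) + 0.4·(-1) = -3.5
E[B] = 0.1·(-3) + 0.5·(1) + 0.4·(-3) = -1
Best response: B (-1 is the largest).

B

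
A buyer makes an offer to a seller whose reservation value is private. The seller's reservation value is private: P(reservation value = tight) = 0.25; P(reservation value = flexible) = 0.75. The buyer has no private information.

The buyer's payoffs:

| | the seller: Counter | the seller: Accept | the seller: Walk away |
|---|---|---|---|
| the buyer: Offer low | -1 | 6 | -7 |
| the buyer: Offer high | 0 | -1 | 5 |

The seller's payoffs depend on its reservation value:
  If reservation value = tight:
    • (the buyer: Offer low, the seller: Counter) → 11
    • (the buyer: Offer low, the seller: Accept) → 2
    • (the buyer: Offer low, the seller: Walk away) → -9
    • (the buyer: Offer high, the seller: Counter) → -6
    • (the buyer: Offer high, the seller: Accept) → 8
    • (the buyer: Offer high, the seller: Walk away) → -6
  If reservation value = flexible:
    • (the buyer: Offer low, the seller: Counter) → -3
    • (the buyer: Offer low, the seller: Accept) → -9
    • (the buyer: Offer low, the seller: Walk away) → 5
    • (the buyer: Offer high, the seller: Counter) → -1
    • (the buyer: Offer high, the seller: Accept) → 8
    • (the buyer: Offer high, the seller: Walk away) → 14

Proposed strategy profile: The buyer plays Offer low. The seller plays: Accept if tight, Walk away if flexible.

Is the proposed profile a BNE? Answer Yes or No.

No

A profile is a BNE iff every type of every player is best-responding given beliefs about the other side.
The buyer plays Offer low: E[Offer low] = 0.25·(6) + 0.75·(-7) = -3.75; E[Offer high] = 3.5. Not best-responding. ✗
The seller (reservation value tight), facing Offer low: Counter gives 11, Accept gives 2, Walk away gives -9. Proposed Accept is not best — profitable deviation exists. ✗
The seller (reservation value flexible), facing Offer low: Counter gives -3, Accept gives -9, Walk away gives 5. Proposed Walk away is best. ✓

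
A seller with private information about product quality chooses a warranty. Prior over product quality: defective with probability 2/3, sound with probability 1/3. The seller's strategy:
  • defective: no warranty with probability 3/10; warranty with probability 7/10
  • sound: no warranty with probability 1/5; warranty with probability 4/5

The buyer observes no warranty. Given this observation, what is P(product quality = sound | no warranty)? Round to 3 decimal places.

Apply Bayes' rule using the sender's strategy as the likelihood.
P(no warranty) = (2/3)·(3/10) + (1/3)·(1/5) = 4/15
P(sound | no warranty) = ((1/3)·(1/5)) / (4/15) = (1/15) / (4/15) = 1/4

0.250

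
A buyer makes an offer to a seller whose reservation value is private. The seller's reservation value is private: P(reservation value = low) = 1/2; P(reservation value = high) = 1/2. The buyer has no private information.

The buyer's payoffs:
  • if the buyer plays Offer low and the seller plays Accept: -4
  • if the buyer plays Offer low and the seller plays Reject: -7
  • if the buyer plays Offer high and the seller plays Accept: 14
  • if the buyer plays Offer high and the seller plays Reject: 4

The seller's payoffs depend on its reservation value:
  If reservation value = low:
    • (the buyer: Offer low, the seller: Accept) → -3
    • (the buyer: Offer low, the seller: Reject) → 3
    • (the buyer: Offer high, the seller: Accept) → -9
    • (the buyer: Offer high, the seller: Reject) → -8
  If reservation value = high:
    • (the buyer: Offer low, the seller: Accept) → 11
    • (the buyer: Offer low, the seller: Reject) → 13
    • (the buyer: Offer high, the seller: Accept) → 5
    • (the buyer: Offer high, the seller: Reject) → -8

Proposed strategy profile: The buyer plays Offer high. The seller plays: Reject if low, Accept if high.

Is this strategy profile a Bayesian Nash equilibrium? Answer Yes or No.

Yes

A profile is a BNE iff every type of every player is best-responding given beliefs about the other side.
The buyer plays Offer high: E[Offer high] = 1/2·(4) + 1/2·(14) = 9; E[Offer low] = -11/2. Best-responding. ✓
The seller (reservation value low), facing Offer high: Accept gives -9, Reject gives -8. Proposed Reject is best. ✓
The seller (reservation value high), facing Offer high: Accept gives 5, Reject gives -8. Proposed Accept is best. ✓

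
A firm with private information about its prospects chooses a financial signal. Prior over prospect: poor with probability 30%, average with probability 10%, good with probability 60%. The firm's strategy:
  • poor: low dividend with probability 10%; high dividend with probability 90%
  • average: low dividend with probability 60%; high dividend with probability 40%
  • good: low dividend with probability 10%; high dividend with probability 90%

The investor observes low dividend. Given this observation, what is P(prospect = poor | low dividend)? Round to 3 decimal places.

Apply Bayes' rule using the sender's strategy as the likelihood.
P(low dividend) = 0.3·0.1 + 0.1·0.6 + 0.6·0.1 = 0.15
P(poor | low dividend) = (0.3·0.1) / 0.15 = 0.03 / 0.15 = 0.2

0.200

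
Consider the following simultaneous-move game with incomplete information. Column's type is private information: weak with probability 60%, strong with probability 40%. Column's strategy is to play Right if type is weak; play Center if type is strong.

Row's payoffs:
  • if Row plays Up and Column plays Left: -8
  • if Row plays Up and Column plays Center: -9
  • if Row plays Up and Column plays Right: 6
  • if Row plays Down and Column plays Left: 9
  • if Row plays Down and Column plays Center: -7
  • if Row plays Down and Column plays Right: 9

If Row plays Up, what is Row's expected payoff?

0

Take the expectation over Column's type, weighting each type's action by its prior probability.
E[Up] = 0.6·6 + 0.4·(-9) = 3.6 + (-3.6) = 0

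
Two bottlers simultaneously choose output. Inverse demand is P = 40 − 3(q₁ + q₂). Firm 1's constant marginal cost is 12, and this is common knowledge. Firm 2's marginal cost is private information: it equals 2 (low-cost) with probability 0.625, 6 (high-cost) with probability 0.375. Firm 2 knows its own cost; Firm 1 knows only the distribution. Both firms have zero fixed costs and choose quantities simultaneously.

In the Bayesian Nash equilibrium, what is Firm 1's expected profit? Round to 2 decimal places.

14.08

Firm 2 with cost c maximizes (40 − 3(q₁+q₂) − c)·q₂, giving q₂(c) = (40 − c − 3q₁)/6.
E[c₂] = 0.625·2 + 0.375·6 = 3.5
Firm 1's FOC against E[q₂] yields q₁ = (40 − 2·12 + E[c₂])/9 = (40 − 24 + 3.5)/9 = 2.16667.
E[P] = 40 − 3·(q₁ + E[q₂]) = 18.5; Firm 1's expected profit = (E[P] − 12)·q₁ = (18.5 − 12)·2.16667 = 14.0833.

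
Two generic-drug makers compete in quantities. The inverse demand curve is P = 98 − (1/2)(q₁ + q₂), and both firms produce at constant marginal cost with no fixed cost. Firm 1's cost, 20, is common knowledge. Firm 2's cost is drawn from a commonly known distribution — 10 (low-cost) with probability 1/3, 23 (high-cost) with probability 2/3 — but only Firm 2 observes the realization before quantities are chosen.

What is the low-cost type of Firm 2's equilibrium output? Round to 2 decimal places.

Type-c best response for Firm 2: q₂(c) = (98 − c) − q₁/2.
Firm 1 maximizes expected profit; its first-order condition is 98 − q₁ − (1/2)E[q₂] − 20 = 0.
Substituting E[q₂] and solving: E[c₂] = 18.6667, so q₁ = (98 − 2·20 + 18.6667)/(3/2) = 51.1111.
q₂(low-cost) = (98 − 10 − (1/2)·51.1111) = 62.4444.

62.44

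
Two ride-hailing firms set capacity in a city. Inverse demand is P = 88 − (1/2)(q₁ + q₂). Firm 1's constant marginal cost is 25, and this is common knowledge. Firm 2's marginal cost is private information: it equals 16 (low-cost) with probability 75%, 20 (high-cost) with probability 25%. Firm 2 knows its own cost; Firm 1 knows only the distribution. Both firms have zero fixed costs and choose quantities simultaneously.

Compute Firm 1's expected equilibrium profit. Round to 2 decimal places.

Type-c best response for Firm 2: q₂(c) = (88 − c) − q₁/2.
Firm 1 maximizes expected profit; its first-order condition is 88 − q₁ − (1/2)E[q₂] − 25 = 0.
Substituting E[q₂] and solving: E[c₂] = 17, so q₁ = (88 − 2·25 + 17)/(3/2) = 36.6667.
E[P] = 88 − (1/2)·(q₁ + E[q₂]) = 43.3333; Firm 1's expected profit = (E[P] − 25)·q₁ = (43.3333 − 25)·36.6667 = 672.222.

672.22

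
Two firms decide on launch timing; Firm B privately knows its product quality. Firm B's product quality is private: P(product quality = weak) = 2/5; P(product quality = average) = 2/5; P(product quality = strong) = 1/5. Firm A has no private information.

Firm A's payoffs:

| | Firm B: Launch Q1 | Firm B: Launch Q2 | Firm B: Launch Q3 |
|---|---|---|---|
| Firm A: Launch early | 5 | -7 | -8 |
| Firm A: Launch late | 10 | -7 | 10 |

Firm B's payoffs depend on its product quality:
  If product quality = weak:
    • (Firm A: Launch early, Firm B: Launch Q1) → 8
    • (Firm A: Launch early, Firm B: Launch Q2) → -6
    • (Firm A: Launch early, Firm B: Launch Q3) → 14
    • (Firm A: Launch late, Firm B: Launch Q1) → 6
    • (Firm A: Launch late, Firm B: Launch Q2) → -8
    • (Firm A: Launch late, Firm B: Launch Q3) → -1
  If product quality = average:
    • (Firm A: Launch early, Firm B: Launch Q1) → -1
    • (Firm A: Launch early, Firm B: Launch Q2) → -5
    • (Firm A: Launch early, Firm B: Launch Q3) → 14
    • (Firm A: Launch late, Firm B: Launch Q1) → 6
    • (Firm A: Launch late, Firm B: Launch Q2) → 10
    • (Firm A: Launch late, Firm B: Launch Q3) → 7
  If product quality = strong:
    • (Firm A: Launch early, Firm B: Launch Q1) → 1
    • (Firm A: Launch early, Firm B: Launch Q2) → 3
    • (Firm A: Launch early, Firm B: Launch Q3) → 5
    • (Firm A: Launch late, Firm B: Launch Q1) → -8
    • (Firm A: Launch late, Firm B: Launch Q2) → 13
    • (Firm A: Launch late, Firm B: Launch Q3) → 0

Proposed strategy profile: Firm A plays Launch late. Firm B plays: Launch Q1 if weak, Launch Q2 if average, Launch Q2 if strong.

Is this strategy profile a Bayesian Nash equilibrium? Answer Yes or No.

Firm A plays Launch late: E[Launch late] = 2/5·(10) + 2/5·(-7) + 1/5·(-7) = -1/5; E[Launch early] = -11/5. Best-responding. ✓
Firm B (product quality weak), facing Launch late: Launch Q1 gives 6, Launch Q2 gives -8, Launch Q3 gives -1. Proposed Launch Q1 is best. ✓
Firm B (product quality average), facing Launch late: Launch Q1 gives 6, Launch Q2 gives 10, Launch Q3 gives 7. Proposed Launch Q2 is best. ✓
Firm B (product quality strong), facing Launch late: Launch Q1 gives -8, Launch Q2 gives 13, Launch Q3 gives 0. Proposed Launch Q2 is best. ✓

Yes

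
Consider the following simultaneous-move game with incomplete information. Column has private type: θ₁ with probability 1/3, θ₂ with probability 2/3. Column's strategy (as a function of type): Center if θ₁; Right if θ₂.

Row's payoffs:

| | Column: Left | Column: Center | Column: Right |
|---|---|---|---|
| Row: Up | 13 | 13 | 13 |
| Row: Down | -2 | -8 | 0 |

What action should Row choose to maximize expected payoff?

E[Up] = 1/3·(13) + 2/3·(13) = 13
E[Down] = 1/3·(-8) + 2/3·(0) = -8/3
Best response: Up (13 is the largest).

Up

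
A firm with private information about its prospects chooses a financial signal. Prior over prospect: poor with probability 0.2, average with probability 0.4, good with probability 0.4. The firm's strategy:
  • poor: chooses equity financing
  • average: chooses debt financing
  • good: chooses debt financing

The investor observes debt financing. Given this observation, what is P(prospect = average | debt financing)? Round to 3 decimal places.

0.500

P(debt financing) = 0.2·0 + 0.4·1 + 0.4·1 = 0.8
P(average | debt financing) = (0.4·1) / 0.8 = 0.4 / 0.8 = 0.5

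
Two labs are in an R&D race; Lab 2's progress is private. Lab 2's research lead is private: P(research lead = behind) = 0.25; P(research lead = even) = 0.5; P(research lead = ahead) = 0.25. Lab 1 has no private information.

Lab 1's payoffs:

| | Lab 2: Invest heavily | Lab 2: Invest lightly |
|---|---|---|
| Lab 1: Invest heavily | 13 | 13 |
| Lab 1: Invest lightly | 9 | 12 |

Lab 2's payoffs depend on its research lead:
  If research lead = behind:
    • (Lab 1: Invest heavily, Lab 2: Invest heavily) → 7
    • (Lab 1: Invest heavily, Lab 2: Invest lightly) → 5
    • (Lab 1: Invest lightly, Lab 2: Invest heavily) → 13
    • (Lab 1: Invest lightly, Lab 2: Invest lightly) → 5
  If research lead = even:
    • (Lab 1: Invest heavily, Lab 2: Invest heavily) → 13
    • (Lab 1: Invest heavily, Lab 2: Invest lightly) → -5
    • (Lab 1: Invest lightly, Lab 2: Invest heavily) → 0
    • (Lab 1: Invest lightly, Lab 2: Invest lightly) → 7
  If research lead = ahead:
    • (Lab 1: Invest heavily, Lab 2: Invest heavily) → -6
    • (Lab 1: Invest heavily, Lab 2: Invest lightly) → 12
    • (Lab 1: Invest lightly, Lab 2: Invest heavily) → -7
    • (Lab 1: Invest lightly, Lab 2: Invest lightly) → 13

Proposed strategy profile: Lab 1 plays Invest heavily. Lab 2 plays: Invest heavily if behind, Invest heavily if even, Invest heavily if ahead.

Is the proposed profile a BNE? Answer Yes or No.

No

Lab 1 plays Invest heavily: E[Invest heavily] = 0.25·(13) + 0.5·(13) + 0.25·(13) = 13; E[Invest lightly] = 9. Best-responding. ✓
Lab 2 (research lead behind), facing Invest heavily: Invest heavily gives 7, Invest lightly gives 5. Proposed Invest heavily is best. ✓
Lab 2 (research lead even), facing Invest heavily: Invest heavily gives 13, Invest lightly gives -5. Proposed Invest heavily is best. ✓
Lab 2 (research lead ahead), facing Invest heavily: Invest heavily gives -6, Invest lightly gives 12. Proposed Invest heavily is not best — profitable deviation exists. ✗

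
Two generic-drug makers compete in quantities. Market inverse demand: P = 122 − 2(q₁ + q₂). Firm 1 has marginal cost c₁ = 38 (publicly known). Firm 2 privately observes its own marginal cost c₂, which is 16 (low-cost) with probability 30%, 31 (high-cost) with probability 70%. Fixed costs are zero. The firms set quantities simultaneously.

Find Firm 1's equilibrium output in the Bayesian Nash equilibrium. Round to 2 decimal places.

Type-c best response for Firm 2: q₂(c) = (122 − c)/4 − q₁/2.
Firm 1 maximizes expected profit; its first-order condition is 122 − 4q₁ − 2E[q₂] − 38 = 0.
Substituting E[q₂] and solving: E[c₂] = 26.5, so q₁ = (122 − 2·38 + 26.5)/6 = 12.0833.

12.08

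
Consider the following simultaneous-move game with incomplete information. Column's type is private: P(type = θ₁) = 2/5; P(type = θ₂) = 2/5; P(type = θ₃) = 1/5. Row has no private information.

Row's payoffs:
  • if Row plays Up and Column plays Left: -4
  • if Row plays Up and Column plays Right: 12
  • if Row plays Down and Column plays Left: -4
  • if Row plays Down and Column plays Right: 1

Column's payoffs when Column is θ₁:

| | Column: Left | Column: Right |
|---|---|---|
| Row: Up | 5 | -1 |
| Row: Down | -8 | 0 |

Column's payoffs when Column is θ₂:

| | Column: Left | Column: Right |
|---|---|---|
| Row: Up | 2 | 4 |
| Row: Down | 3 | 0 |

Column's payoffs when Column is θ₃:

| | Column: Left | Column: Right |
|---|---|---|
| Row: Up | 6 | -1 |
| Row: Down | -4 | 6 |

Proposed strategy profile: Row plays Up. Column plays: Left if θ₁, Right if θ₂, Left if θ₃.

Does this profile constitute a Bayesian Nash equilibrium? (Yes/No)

Yes

Row plays Up: E[Up] = 2/5·(-4) + 2/5·(12) + 1/5·(-4) = 12/5; E[Down] = -2. Best-responding. ✓
Column (type θ₁), facing Up: Left gives 5, Right gives -1. Proposed Left is best. ✓
Column (type θ₂), facing Up: Left gives 2, Right gives 4. Proposed Right is best. ✓
Column (type θ₃), facing Up: Left gives 6, Right gives -1. Proposed Left is best. ✓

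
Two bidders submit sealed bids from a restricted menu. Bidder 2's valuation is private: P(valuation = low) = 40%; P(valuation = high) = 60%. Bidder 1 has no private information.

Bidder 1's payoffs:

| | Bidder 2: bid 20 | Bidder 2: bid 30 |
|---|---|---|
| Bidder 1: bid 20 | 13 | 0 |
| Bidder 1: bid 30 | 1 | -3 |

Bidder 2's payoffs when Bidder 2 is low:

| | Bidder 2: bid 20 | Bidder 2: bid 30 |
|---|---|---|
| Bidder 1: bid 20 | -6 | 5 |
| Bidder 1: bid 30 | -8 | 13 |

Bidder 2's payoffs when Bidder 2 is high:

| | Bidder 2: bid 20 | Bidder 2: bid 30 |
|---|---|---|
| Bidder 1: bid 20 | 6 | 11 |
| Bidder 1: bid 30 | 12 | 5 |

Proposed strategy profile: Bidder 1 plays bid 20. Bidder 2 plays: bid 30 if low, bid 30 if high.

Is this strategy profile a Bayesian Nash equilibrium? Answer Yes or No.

Yes

A profile is a BNE iff every type of every player is best-responding given beliefs about the other side.
Bidder 1 plays bid 20: E[bid 20] = 0.4·(0) + 0.6·(0) = 0; E[bid 30] = -3. Best-responding. ✓
Bidder 2 (valuation low), facing bid 20: bid 20 gives -6, bid 30 gives 5. Proposed bid 30 is best. ✓
Bidder 2 (valuation high), facing bid 20: bid 20 gives 6, bid 30 gives 11. Proposed bid 30 is best. ✓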